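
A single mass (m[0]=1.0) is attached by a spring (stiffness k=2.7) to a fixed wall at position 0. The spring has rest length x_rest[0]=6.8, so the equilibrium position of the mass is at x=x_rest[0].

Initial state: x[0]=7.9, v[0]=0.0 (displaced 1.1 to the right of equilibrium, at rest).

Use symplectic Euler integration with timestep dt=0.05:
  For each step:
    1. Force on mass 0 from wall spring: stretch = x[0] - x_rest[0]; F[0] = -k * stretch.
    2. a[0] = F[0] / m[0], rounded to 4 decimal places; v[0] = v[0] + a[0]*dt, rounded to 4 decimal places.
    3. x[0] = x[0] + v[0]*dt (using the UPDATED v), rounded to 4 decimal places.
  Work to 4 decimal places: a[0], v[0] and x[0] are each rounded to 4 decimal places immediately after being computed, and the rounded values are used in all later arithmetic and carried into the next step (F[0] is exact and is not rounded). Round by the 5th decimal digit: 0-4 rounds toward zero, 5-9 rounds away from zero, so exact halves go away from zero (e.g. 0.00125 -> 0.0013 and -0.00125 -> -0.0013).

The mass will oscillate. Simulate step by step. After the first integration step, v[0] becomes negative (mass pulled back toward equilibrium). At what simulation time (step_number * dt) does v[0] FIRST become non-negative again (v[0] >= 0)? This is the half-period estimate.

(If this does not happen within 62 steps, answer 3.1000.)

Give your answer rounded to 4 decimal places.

Answer: 1.9500

Derivation:
Step 0: x=[7.9000] v=[0.0000]
Step 1: x=[7.8926] v=[-0.1485]
Step 2: x=[7.8778] v=[-0.2960]
Step 3: x=[7.8557] v=[-0.4415]
Step 4: x=[7.8265] v=[-0.5840]
Step 5: x=[7.7904] v=[-0.7226]
Step 6: x=[7.7476] v=[-0.8563]
Step 7: x=[7.6984] v=[-0.9842]
Step 8: x=[7.6431] v=[-1.1055]
Step 9: x=[7.5821] v=[-1.2193]
Step 10: x=[7.5159] v=[-1.3249]
Step 11: x=[7.4448] v=[-1.4215]
Step 12: x=[7.3694] v=[-1.5086]
Step 13: x=[7.2901] v=[-1.5855]
Step 14: x=[7.2075] v=[-1.6517]
Step 15: x=[7.1222] v=[-1.7067]
Step 16: x=[7.0347] v=[-1.7502]
Step 17: x=[6.9456] v=[-1.7819]
Step 18: x=[6.8555] v=[-1.8016]
Step 19: x=[6.7650] v=[-1.8091]
Step 20: x=[6.6748] v=[-1.8044]
Step 21: x=[6.5854] v=[-1.7875]
Step 22: x=[6.4975] v=[-1.7585]
Step 23: x=[6.4116] v=[-1.7177]
Step 24: x=[6.3283] v=[-1.6653]
Step 25: x=[6.2482] v=[-1.6016]
Step 26: x=[6.1718] v=[-1.5271]
Step 27: x=[6.0997] v=[-1.4423]
Step 28: x=[6.0323] v=[-1.3478]
Step 29: x=[5.9701] v=[-1.2442]
Step 30: x=[5.9135] v=[-1.1322]
Step 31: x=[5.8629] v=[-1.0125]
Step 32: x=[5.8186] v=[-0.8860]
Step 33: x=[5.7809] v=[-0.7535]
Step 34: x=[5.7501] v=[-0.6159]
Step 35: x=[5.7264] v=[-0.4742]
Step 36: x=[5.7099] v=[-0.3293]
Step 37: x=[5.7008] v=[-0.1821]
Step 38: x=[5.6991] v=[-0.0337]
Step 39: x=[5.7048] v=[0.1149]
First v>=0 after going negative at step 39, time=1.9500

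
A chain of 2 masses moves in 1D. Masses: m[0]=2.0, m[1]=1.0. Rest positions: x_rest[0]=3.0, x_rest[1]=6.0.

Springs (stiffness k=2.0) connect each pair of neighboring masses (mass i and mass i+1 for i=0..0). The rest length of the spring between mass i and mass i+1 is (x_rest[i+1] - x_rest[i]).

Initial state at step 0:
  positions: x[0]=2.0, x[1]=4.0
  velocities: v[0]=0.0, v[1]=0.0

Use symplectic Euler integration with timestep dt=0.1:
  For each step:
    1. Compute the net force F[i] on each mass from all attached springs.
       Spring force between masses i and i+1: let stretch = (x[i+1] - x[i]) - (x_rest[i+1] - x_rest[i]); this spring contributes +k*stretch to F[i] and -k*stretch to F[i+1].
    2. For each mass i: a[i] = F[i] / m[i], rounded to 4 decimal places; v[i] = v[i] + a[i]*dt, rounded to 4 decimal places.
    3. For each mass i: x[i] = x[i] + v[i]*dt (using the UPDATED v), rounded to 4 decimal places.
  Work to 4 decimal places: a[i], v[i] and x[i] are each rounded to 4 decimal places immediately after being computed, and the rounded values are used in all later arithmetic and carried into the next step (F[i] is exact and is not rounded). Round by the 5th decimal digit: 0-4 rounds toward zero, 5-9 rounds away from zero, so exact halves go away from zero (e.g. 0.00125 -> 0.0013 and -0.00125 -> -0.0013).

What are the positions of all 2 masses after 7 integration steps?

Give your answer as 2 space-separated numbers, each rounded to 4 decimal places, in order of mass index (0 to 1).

Step 0: x=[2.0000 4.0000] v=[0.0000 0.0000]
Step 1: x=[1.9900 4.0200] v=[-0.1000 0.2000]
Step 2: x=[1.9703 4.0594] v=[-0.1970 0.3940]
Step 3: x=[1.9415 4.1170] v=[-0.2881 0.5762]
Step 4: x=[1.9044 4.1911] v=[-0.3706 0.7411]
Step 5: x=[1.8602 4.2795] v=[-0.4419 0.8838]
Step 6: x=[1.8102 4.3795] v=[-0.5000 0.9999]
Step 7: x=[1.7559 4.4881] v=[-0.5431 1.0860]

Answer: 1.7559 4.4881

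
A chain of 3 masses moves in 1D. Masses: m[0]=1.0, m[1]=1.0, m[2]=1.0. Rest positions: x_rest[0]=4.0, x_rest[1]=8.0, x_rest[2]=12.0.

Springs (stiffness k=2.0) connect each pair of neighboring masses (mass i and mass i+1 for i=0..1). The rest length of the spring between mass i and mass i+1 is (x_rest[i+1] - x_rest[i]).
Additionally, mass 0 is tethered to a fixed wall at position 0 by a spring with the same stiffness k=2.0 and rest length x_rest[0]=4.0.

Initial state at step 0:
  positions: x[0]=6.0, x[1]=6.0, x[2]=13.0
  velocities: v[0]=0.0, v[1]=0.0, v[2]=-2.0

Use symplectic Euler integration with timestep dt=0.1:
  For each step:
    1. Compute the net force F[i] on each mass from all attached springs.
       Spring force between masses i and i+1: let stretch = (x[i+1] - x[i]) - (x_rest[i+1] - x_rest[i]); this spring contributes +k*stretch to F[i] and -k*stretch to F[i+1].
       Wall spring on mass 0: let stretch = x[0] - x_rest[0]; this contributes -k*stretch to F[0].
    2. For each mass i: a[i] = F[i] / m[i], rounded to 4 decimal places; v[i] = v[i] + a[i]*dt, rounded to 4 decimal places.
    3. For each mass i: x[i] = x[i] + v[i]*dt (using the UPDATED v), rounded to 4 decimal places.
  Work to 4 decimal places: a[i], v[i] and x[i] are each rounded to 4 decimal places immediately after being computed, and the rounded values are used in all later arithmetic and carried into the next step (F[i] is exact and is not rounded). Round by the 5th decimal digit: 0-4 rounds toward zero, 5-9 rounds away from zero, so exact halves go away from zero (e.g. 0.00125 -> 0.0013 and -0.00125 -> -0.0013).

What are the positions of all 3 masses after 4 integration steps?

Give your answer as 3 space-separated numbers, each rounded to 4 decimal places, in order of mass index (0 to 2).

Answer: 4.9101 7.2276 11.6972

Derivation:
Step 0: x=[6.0000 6.0000 13.0000] v=[0.0000 0.0000 -2.0000]
Step 1: x=[5.8800 6.1400 12.7400] v=[-1.2000 1.4000 -2.6000]
Step 2: x=[5.6476 6.4068 12.4280] v=[-2.3240 2.6680 -3.1200]
Step 3: x=[5.3174 6.7788 12.0756] v=[-3.3017 3.7204 -3.5242]
Step 4: x=[4.9101 7.2276 11.6972] v=[-4.0729 4.4875 -3.7836]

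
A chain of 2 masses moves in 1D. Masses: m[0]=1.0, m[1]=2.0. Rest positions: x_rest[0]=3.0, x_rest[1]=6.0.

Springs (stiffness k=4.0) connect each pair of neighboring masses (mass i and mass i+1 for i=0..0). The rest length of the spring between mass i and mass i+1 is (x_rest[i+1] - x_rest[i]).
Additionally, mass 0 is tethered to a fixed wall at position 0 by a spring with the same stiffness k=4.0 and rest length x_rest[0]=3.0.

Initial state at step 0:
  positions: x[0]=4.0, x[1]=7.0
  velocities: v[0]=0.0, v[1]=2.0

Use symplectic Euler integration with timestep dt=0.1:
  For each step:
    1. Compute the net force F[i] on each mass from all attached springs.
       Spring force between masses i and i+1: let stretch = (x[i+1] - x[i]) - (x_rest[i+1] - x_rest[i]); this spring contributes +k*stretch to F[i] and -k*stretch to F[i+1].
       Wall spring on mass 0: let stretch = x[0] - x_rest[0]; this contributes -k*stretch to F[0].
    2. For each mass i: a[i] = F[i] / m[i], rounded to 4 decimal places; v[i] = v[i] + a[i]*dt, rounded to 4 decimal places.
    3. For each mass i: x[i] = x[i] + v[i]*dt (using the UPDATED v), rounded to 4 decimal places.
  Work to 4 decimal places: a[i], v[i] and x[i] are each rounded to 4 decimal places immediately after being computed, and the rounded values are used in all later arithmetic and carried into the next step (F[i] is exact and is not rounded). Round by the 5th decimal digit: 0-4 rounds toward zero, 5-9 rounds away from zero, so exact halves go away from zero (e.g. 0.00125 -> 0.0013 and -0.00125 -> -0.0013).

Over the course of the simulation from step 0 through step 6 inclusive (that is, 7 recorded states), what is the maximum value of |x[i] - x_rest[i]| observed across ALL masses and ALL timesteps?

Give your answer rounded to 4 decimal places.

Answer: 2.0232

Derivation:
Step 0: x=[4.0000 7.0000] v=[0.0000 2.0000]
Step 1: x=[3.9600 7.2000] v=[-0.4000 2.0000]
Step 2: x=[3.8912 7.3952] v=[-0.6880 1.9520]
Step 3: x=[3.8069 7.5803] v=[-0.8429 1.8512]
Step 4: x=[3.7213 7.7500] v=[-0.8563 1.6965]
Step 5: x=[3.6480 7.8991] v=[-0.7333 1.4908]
Step 6: x=[3.5988 8.0232] v=[-0.4921 1.2406]
Max displacement = 2.0232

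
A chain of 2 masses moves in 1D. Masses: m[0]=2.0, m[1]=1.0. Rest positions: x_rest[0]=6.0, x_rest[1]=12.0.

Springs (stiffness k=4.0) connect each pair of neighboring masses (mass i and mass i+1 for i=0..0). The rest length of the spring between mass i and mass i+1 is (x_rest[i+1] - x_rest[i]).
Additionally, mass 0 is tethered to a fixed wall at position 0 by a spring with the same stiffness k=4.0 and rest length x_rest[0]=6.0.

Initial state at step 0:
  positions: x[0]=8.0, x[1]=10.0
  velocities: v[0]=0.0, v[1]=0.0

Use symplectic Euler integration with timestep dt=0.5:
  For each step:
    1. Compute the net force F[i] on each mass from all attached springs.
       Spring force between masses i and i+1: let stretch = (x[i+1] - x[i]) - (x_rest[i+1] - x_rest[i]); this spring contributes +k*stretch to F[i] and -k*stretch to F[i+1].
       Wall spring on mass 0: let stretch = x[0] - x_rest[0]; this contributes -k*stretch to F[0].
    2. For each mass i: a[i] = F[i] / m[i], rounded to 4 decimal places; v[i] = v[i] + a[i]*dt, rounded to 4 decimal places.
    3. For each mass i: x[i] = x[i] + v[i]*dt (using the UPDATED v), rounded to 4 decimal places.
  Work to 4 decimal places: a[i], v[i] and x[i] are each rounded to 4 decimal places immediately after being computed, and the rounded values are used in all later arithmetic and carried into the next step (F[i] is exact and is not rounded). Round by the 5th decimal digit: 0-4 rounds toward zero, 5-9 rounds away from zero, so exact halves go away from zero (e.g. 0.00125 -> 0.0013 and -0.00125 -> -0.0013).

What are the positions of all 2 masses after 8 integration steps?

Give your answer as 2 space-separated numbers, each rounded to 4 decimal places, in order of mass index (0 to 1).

Answer: 8.0000 9.1250

Derivation:
Step 0: x=[8.0000 10.0000] v=[0.0000 0.0000]
Step 1: x=[5.0000 14.0000] v=[-6.0000 8.0000]
Step 2: x=[4.0000 15.0000] v=[-2.0000 2.0000]
Step 3: x=[6.5000 11.0000] v=[5.0000 -8.0000]
Step 4: x=[8.0000 8.5000] v=[3.0000 -5.0000]
Step 5: x=[5.7500 11.5000] v=[-4.5000 6.0000]
Step 6: x=[3.5000 14.7500] v=[-4.5000 6.5000]
Step 7: x=[5.1250 12.7500] v=[3.2500 -4.0000]
Step 8: x=[8.0000 9.1250] v=[5.7500 -7.2500]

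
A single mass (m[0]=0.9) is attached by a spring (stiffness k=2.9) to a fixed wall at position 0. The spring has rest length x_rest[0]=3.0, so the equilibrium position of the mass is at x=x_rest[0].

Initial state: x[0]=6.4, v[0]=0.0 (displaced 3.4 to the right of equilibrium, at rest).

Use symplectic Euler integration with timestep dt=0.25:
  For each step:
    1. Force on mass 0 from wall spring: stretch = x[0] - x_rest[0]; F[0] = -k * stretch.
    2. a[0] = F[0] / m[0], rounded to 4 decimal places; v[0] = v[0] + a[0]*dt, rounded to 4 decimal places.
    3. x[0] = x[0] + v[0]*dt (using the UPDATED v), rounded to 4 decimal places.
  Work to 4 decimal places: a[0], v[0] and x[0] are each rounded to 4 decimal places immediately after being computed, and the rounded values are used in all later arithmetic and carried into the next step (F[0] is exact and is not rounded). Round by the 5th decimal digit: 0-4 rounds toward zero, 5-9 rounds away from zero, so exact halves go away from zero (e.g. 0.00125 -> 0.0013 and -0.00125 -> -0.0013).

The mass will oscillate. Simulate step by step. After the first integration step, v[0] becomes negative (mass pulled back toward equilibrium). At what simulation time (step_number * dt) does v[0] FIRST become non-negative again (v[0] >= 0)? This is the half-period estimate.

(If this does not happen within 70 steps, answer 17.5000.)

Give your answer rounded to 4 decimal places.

Answer: 1.7500

Derivation:
Step 0: x=[6.4000] v=[0.0000]
Step 1: x=[5.7153] v=[-2.7389]
Step 2: x=[4.4838] v=[-4.9262]
Step 3: x=[2.9534] v=[-6.1215]
Step 4: x=[1.4324] v=[-6.0840]
Step 5: x=[0.2271] v=[-4.8212]
Step 6: x=[-0.4198] v=[-2.5875]
Step 7: x=[-0.3780] v=[0.1674]
First v>=0 after going negative at step 7, time=1.7500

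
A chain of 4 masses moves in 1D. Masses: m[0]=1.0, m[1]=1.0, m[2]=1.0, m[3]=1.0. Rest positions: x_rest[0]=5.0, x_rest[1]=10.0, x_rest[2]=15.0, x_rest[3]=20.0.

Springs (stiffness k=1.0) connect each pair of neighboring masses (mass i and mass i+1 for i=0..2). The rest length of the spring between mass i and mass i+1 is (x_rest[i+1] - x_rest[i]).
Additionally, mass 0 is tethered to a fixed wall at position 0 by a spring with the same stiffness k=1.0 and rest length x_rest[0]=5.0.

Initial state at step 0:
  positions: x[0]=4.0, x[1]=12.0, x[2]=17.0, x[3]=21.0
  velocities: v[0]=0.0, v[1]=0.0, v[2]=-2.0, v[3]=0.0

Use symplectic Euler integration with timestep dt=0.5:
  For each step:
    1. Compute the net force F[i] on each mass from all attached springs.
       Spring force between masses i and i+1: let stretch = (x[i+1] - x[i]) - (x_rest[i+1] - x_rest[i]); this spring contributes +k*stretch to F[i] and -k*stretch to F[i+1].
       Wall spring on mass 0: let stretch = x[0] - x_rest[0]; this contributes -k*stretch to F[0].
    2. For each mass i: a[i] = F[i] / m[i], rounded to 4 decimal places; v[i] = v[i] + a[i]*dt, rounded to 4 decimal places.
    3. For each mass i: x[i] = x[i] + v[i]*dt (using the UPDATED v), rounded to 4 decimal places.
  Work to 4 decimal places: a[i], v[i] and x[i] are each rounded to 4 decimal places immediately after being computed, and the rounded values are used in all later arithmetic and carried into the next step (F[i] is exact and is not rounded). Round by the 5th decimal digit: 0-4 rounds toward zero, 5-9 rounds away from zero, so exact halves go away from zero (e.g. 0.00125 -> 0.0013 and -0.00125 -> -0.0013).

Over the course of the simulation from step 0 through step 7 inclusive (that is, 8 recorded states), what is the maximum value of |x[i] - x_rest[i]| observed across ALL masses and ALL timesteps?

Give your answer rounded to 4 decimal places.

Answer: 2.5088

Derivation:
Step 0: x=[4.0000 12.0000 17.0000 21.0000] v=[0.0000 0.0000 -2.0000 0.0000]
Step 1: x=[5.0000 11.2500 15.7500 21.2500] v=[2.0000 -1.5000 -2.5000 0.5000]
Step 2: x=[6.3125 10.0625 14.7500 21.3750] v=[2.6250 -2.3750 -2.0000 0.2500]
Step 3: x=[6.9844 9.1094 14.2344 21.0938] v=[1.3438 -1.9063 -1.0313 -0.5625]
Step 4: x=[6.4415 8.9063 14.1524 20.3477] v=[-1.0859 -0.4063 -0.1641 -1.4922]
Step 5: x=[4.9044 9.3985 14.3077 19.3028] v=[-3.0743 0.9844 0.3105 -2.0899]
Step 6: x=[3.2647 9.9945 14.4845 18.2591] v=[-3.2795 1.1920 0.3535 -2.0875]
Step 7: x=[2.4912 10.0306 14.4824 17.5217] v=[-1.5470 0.0721 -0.0042 -1.4748]
Max displacement = 2.5088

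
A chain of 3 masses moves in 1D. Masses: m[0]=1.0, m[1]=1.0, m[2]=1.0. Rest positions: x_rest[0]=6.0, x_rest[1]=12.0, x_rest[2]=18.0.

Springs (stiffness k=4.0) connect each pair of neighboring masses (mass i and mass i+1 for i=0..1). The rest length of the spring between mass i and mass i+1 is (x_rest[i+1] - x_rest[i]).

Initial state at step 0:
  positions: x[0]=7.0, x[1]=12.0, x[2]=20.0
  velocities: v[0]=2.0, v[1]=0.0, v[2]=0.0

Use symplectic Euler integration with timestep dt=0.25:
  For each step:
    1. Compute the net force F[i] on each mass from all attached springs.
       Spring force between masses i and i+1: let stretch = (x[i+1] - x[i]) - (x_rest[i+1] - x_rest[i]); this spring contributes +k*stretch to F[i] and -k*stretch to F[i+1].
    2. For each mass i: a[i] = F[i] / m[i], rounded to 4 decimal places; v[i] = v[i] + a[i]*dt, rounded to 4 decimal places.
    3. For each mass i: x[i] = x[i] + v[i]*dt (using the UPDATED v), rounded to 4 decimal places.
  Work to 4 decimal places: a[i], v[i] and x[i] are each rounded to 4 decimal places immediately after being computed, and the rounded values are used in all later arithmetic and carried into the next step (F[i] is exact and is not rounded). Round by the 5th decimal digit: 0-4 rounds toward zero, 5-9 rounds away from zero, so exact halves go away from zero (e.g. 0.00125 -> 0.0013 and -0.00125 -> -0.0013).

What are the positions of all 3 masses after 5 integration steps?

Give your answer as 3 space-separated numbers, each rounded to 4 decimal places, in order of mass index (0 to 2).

Answer: 8.6279 13.8057 19.0664

Derivation:
Step 0: x=[7.0000 12.0000 20.0000] v=[2.0000 0.0000 0.0000]
Step 1: x=[7.2500 12.7500 19.5000] v=[1.0000 3.0000 -2.0000]
Step 2: x=[7.3750 13.8125 18.8125] v=[0.5000 4.2500 -2.7500]
Step 3: x=[7.6094 14.5156 18.3750] v=[0.9375 2.8125 -1.7500]
Step 4: x=[8.0703 14.4570 18.4727] v=[1.8437 -0.2343 0.3906]
Step 5: x=[8.6279 13.8057 19.0664] v=[2.2304 -2.6053 2.3749]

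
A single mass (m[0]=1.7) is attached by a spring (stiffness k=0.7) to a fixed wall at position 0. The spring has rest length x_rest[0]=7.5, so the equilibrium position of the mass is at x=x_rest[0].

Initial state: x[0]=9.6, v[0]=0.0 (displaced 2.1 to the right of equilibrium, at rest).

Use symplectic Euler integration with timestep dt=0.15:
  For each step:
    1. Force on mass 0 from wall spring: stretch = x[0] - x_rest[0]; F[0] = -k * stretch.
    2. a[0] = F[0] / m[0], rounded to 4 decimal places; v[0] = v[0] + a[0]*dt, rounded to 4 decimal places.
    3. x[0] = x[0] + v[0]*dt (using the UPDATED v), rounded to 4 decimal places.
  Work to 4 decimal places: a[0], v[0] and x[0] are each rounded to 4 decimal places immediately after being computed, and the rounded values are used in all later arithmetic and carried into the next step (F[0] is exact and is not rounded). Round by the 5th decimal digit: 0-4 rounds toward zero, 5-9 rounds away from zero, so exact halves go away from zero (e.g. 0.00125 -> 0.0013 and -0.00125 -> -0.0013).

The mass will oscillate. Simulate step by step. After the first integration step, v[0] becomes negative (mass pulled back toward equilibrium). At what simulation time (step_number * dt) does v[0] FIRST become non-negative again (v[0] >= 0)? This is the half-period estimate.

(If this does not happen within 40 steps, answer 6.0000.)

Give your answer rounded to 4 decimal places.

Step 0: x=[9.6000] v=[0.0000]
Step 1: x=[9.5805] v=[-0.1297]
Step 2: x=[9.5418] v=[-0.2582]
Step 3: x=[9.4842] v=[-0.3843]
Step 4: x=[9.4082] v=[-0.5069]
Step 5: x=[9.3145] v=[-0.6248]
Step 6: x=[9.2040] v=[-0.7369]
Step 7: x=[9.0777] v=[-0.8421]
Step 8: x=[8.9368] v=[-0.9395]
Step 9: x=[8.7826] v=[-1.0282]
Step 10: x=[8.6165] v=[-1.1074]
Step 11: x=[8.4400] v=[-1.1764]
Step 12: x=[8.2548] v=[-1.2345]
Step 13: x=[8.0626] v=[-1.2811]
Step 14: x=[7.8652] v=[-1.3159]
Step 15: x=[7.6644] v=[-1.3385]
Step 16: x=[7.4621] v=[-1.3487]
Step 17: x=[7.2601] v=[-1.3464]
Step 18: x=[7.0604] v=[-1.3316]
Step 19: x=[6.8647] v=[-1.3045]
Step 20: x=[6.6749] v=[-1.2653]
Step 21: x=[6.4928] v=[-1.2143]
Step 22: x=[6.3200] v=[-1.1521]
Step 23: x=[6.1581] v=[-1.0792]
Step 24: x=[6.0087] v=[-0.9963]
Step 25: x=[5.8731] v=[-0.9042]
Step 26: x=[5.7525] v=[-0.8037]
Step 27: x=[5.6481] v=[-0.6958]
Step 28: x=[5.5609] v=[-0.5814]
Step 29: x=[5.4917] v=[-0.4616]
Step 30: x=[5.4411] v=[-0.3376]
Step 31: x=[5.4095] v=[-0.2104]
Step 32: x=[5.3973] v=[-0.0813]
Step 33: x=[5.4046] v=[0.0486]
First v>=0 after going negative at step 33, time=4.9500

Answer: 4.9500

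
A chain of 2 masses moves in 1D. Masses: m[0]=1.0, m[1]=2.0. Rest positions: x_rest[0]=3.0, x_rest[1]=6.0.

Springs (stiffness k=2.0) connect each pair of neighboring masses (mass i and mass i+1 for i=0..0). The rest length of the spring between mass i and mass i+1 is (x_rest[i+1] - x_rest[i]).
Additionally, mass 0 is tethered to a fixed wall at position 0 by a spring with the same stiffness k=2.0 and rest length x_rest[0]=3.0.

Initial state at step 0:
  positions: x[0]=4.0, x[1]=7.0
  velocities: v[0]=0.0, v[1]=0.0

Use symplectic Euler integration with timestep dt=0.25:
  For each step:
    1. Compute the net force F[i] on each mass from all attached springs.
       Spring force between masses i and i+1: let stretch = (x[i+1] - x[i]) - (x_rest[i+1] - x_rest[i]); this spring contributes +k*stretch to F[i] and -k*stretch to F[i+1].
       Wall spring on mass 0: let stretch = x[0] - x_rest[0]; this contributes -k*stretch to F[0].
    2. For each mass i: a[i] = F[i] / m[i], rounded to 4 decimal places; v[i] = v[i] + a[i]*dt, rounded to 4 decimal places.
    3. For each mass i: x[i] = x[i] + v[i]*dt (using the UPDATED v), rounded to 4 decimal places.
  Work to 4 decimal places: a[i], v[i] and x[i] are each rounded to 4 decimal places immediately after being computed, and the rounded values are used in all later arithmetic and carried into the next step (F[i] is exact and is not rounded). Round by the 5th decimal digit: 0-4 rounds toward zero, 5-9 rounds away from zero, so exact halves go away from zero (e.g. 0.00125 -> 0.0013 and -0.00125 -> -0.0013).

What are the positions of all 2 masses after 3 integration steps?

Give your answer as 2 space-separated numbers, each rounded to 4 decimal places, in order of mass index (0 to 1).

Answer: 3.3975 6.9634

Derivation:
Step 0: x=[4.0000 7.0000] v=[0.0000 0.0000]
Step 1: x=[3.8750 7.0000] v=[-0.5000 0.0000]
Step 2: x=[3.6563 6.9922] v=[-0.8750 -0.0313]
Step 3: x=[3.3975 6.9634] v=[-1.0352 -0.1153]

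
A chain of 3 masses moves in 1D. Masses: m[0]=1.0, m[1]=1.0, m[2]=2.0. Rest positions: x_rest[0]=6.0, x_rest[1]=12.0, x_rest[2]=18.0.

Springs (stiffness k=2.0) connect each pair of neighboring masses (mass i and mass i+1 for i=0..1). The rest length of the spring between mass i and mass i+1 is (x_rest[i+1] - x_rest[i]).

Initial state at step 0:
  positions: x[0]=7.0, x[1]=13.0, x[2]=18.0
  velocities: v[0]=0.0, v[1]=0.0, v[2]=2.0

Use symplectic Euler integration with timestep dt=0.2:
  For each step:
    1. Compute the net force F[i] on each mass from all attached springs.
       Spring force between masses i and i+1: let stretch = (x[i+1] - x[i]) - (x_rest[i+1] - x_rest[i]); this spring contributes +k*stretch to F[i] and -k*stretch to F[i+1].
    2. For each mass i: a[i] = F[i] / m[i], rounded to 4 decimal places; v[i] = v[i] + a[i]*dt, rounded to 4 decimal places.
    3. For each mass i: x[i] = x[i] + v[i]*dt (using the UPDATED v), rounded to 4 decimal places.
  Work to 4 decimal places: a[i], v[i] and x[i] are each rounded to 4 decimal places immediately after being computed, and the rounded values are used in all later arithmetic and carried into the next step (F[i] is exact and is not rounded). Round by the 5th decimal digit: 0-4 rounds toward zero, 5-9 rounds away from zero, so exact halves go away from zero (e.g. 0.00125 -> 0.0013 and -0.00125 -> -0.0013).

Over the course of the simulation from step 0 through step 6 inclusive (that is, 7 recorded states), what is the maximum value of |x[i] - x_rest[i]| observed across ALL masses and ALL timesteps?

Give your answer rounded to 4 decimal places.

Answer: 2.5029

Derivation:
Step 0: x=[7.0000 13.0000 18.0000] v=[0.0000 0.0000 2.0000]
Step 1: x=[7.0000 12.9200 18.4400] v=[0.0000 -0.4000 2.2000]
Step 2: x=[6.9936 12.8080 18.8992] v=[-0.0320 -0.5600 2.2960]
Step 3: x=[6.9724 12.7181 19.3548] v=[-0.1062 -0.4493 2.2778]
Step 4: x=[6.9308 12.6995 19.7849] v=[-0.2079 -0.0929 2.1505]
Step 5: x=[6.8707 12.7863 20.1716] v=[-0.3004 0.4338 1.9334]
Step 6: x=[6.8039 12.9906 20.5029] v=[-0.3342 1.0217 1.6563]
Max displacement = 2.5029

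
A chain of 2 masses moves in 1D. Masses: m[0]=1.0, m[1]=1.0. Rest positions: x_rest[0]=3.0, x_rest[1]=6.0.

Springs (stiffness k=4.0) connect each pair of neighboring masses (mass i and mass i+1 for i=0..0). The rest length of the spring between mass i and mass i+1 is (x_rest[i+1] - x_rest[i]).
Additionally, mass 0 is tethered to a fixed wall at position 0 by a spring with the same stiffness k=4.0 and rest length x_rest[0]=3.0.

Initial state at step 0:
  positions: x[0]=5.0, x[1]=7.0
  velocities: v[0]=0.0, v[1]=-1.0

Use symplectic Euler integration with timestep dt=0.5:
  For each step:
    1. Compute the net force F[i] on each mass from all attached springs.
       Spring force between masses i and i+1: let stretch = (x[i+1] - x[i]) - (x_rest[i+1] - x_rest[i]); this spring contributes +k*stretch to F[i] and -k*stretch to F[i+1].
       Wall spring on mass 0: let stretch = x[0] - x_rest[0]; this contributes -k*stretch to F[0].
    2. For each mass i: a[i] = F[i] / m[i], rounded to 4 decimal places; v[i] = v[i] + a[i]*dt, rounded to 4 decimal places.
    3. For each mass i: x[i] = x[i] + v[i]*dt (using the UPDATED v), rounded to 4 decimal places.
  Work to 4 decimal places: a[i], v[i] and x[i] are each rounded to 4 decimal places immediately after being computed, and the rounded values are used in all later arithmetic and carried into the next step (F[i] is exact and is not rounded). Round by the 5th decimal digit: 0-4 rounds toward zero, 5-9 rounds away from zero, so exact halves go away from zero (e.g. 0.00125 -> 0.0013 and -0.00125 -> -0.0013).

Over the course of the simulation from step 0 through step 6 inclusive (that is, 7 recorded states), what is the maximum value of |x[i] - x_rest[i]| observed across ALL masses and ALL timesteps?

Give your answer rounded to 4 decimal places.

Answer: 2.5000

Derivation:
Step 0: x=[5.0000 7.0000] v=[0.0000 -1.0000]
Step 1: x=[2.0000 7.5000] v=[-6.0000 1.0000]
Step 2: x=[2.5000 5.5000] v=[1.0000 -4.0000]
Step 3: x=[3.5000 3.5000] v=[2.0000 -4.0000]
Step 4: x=[1.0000 4.5000] v=[-5.0000 2.0000]
Step 5: x=[1.0000 5.0000] v=[0.0000 1.0000]
Step 6: x=[4.0000 4.5000] v=[6.0000 -1.0000]
Max displacement = 2.5000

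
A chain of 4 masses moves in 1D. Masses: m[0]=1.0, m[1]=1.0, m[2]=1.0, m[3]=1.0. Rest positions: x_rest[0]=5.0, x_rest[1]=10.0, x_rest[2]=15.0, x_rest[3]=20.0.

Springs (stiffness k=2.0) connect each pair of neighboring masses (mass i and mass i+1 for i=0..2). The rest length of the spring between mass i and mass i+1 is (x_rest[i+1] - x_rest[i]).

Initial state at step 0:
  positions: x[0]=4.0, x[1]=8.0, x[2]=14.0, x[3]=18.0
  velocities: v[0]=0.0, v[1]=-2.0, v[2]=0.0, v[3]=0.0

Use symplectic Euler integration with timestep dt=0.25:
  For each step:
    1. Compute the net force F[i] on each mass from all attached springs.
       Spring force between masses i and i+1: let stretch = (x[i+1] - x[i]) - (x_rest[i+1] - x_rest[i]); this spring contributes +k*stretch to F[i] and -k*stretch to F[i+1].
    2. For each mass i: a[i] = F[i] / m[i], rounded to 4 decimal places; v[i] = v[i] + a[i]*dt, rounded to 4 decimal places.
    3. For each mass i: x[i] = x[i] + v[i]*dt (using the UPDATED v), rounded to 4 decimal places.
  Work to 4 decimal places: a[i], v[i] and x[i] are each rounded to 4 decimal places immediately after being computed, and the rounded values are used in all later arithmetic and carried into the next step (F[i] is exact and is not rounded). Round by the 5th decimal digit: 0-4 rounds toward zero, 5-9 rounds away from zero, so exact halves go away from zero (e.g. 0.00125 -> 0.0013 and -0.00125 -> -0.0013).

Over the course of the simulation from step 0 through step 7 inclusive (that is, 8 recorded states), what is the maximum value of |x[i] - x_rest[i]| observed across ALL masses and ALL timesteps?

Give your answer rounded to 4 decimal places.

Step 0: x=[4.0000 8.0000 14.0000 18.0000] v=[0.0000 -2.0000 0.0000 0.0000]
Step 1: x=[3.8750 7.7500 13.7500 18.1250] v=[-0.5000 -1.0000 -1.0000 0.5000]
Step 2: x=[3.6094 7.7656 13.2969 18.3281] v=[-1.0625 0.0625 -1.8125 0.8125]
Step 3: x=[3.2383 7.9531 12.7813 18.5273] v=[-1.4844 0.7501 -2.0626 0.7969]
Step 4: x=[2.8316 8.1548 12.3804 18.6333] v=[-1.6270 0.8068 -1.6037 0.4239]
Step 5: x=[2.4653 8.2193 12.2329 18.5827] v=[-1.4654 0.2580 -0.5901 -0.2026]
Step 6: x=[2.1932 8.0663 12.3774 18.3633] v=[-1.0884 -0.6122 0.5780 -0.8775]
Step 7: x=[2.0302 7.7180 12.7313 18.0207] v=[-0.6519 -1.3932 1.4154 -1.3705]
Max displacement = 2.9698

Answer: 2.9698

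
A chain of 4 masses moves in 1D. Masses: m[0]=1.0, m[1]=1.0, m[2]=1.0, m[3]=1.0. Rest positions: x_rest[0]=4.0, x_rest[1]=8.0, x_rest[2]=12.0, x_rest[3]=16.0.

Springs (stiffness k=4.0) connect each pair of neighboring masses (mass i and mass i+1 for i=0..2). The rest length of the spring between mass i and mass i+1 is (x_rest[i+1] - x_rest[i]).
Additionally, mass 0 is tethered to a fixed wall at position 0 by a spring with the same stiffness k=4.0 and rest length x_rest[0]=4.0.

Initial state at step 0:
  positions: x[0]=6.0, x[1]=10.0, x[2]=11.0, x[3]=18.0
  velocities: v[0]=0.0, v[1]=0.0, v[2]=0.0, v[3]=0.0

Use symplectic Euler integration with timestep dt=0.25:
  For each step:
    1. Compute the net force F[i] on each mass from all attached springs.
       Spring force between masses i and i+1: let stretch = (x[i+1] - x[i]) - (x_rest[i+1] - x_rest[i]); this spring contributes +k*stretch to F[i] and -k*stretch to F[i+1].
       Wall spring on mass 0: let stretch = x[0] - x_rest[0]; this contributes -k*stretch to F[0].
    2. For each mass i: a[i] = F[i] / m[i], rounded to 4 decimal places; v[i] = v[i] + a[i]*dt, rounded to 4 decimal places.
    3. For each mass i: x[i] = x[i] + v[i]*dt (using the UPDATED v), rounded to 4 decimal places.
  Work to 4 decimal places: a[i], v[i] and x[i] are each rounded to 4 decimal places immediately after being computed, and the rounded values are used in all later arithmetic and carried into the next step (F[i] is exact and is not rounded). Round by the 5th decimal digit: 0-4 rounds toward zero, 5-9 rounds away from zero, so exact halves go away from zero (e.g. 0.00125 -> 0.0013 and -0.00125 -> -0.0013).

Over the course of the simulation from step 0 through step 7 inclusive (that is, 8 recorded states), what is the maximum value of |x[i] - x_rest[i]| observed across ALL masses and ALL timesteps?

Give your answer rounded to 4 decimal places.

Step 0: x=[6.0000 10.0000 11.0000 18.0000] v=[0.0000 0.0000 0.0000 0.0000]
Step 1: x=[5.5000 9.2500 12.5000 17.2500] v=[-2.0000 -3.0000 6.0000 -3.0000]
Step 2: x=[4.5625 8.3750 14.3750 16.3125] v=[-3.7500 -3.5000 7.5000 -3.7500]
Step 3: x=[3.4375 8.0469 15.2344 15.8906] v=[-4.5000 -1.3125 3.4375 -1.6875]
Step 4: x=[2.6055 8.3633 14.4610 16.3047] v=[-3.3281 1.2656 -3.0938 1.6563]
Step 5: x=[2.5616 8.7647 12.6241 17.2579] v=[-0.1758 1.6055 -7.3478 3.8126]
Step 6: x=[3.4280 8.5802 10.9808 18.0526] v=[3.4657 -0.7382 -6.5734 3.1788]
Step 7: x=[4.7255 7.7078 10.5053 18.0794] v=[5.1899 -3.4898 -1.9022 0.1070]
Max displacement = 3.2344

Answer: 3.2344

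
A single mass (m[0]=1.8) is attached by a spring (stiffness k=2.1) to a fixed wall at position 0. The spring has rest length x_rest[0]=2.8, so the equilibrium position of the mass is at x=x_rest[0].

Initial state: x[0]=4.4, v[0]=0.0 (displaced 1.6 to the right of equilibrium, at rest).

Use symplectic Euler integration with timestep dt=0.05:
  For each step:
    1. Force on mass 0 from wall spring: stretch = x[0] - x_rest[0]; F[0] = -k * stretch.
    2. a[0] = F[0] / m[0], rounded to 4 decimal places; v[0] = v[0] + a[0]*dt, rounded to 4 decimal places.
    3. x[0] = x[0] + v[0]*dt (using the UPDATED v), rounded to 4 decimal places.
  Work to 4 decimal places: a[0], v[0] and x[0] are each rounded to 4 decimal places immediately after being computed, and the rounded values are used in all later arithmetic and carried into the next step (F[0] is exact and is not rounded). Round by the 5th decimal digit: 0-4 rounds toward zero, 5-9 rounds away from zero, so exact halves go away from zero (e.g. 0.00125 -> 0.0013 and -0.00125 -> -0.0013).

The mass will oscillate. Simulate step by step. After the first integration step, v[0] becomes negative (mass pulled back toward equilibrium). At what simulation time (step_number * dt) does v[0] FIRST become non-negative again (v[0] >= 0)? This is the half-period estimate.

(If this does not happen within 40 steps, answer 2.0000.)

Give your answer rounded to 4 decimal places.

Step 0: x=[4.4000] v=[0.0000]
Step 1: x=[4.3953] v=[-0.0933]
Step 2: x=[4.3860] v=[-0.1864]
Step 3: x=[4.3721] v=[-0.2789]
Step 4: x=[4.3536] v=[-0.3706]
Step 5: x=[4.3305] v=[-0.4612]
Step 6: x=[4.3030] v=[-0.5505]
Step 7: x=[4.2711] v=[-0.6382]
Step 8: x=[4.2349] v=[-0.7240]
Step 9: x=[4.1945] v=[-0.8077]
Step 10: x=[4.1501] v=[-0.8890]
Step 11: x=[4.1017] v=[-0.9678]
Step 12: x=[4.0495] v=[-1.0437]
Step 13: x=[3.9937] v=[-1.1166]
Step 14: x=[3.9344] v=[-1.1862]
Step 15: x=[3.8718] v=[-1.2524]
Step 16: x=[3.8061] v=[-1.3149]
Step 17: x=[3.7374] v=[-1.3736]
Step 18: x=[3.6660] v=[-1.4283]
Step 19: x=[3.5921] v=[-1.4788]
Step 20: x=[3.5159] v=[-1.5250]
Step 21: x=[3.4376] v=[-1.5668]
Step 22: x=[3.3574] v=[-1.6040]
Step 23: x=[3.2756] v=[-1.6365]
Step 24: x=[3.1924] v=[-1.6642]
Step 25: x=[3.1080] v=[-1.6871]
Step 26: x=[3.0227] v=[-1.7051]
Step 27: x=[2.9368] v=[-1.7181]
Step 28: x=[2.8505] v=[-1.7261]
Step 29: x=[2.7641] v=[-1.7290]
Step 30: x=[2.6778] v=[-1.7269]
Step 31: x=[2.5918] v=[-1.7198]
Step 32: x=[2.5064] v=[-1.7077]
Step 33: x=[2.4219] v=[-1.6906]
Step 34: x=[2.3385] v=[-1.6685]
Step 35: x=[2.2564] v=[-1.6416]
Step 36: x=[2.1759] v=[-1.6099]
Step 37: x=[2.0972] v=[-1.5735]
Step 38: x=[2.0206] v=[-1.5325]
Step 39: x=[1.9463] v=[-1.4870]
Step 40: x=[1.8744] v=[-1.4372]
v[0] did not become non-negative within 40 steps; using fallback time=2.0000

Answer: 2.0000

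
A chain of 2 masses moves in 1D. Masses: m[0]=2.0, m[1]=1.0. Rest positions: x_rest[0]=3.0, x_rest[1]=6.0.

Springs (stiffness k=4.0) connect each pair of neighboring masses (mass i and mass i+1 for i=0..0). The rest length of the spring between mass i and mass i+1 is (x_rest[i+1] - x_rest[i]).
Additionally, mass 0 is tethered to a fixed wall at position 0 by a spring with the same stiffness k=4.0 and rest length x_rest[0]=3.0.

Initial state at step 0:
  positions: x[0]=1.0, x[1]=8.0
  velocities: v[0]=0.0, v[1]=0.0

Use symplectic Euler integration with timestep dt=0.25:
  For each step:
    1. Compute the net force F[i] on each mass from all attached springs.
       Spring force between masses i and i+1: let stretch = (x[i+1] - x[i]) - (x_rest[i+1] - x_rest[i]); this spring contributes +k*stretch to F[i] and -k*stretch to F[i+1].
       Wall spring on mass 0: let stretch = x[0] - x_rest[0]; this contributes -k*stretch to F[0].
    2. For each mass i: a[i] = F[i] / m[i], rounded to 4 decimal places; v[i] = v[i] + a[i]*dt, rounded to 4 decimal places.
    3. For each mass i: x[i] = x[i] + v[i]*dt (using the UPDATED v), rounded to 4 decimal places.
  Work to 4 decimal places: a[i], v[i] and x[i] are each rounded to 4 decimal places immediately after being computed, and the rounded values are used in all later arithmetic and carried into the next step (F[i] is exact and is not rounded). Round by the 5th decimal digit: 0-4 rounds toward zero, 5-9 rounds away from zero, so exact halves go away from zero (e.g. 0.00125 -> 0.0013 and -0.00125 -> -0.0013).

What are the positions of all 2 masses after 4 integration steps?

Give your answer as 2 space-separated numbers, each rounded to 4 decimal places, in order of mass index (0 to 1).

Answer: 4.6856 3.3301

Derivation:
Step 0: x=[1.0000 8.0000] v=[0.0000 0.0000]
Step 1: x=[1.7500 7.0000] v=[3.0000 -4.0000]
Step 2: x=[2.9375 5.4375] v=[4.7500 -6.2500]
Step 3: x=[4.0703 4.0000] v=[4.5313 -5.7500]
Step 4: x=[4.6856 3.3301] v=[2.4610 -2.6797]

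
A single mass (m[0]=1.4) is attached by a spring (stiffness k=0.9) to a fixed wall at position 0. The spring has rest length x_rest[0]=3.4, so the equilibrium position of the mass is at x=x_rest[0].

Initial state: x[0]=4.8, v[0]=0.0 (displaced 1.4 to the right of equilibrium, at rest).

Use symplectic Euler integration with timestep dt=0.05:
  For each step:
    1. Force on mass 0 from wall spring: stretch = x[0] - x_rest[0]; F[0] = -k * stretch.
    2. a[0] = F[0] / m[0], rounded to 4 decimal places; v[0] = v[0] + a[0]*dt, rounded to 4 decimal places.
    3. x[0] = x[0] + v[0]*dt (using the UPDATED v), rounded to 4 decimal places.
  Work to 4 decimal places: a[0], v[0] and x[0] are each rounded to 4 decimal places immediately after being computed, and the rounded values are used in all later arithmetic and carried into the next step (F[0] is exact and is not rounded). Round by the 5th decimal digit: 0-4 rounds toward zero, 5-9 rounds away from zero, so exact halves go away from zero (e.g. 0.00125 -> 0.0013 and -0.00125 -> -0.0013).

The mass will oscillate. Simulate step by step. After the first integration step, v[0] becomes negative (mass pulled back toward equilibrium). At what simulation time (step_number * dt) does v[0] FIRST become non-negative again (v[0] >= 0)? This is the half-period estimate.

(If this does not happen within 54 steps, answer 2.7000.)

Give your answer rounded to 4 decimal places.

Step 0: x=[4.8000] v=[0.0000]
Step 1: x=[4.7978] v=[-0.0450]
Step 2: x=[4.7933] v=[-0.0899]
Step 3: x=[4.7866] v=[-0.1347]
Step 4: x=[4.7776] v=[-0.1793]
Step 5: x=[4.7664] v=[-0.2236]
Step 6: x=[4.7530] v=[-0.2675]
Step 7: x=[4.7375] v=[-0.3110]
Step 8: x=[4.7198] v=[-0.3540]
Step 9: x=[4.7000] v=[-0.3964]
Step 10: x=[4.6781] v=[-0.4382]
Step 11: x=[4.6541] v=[-0.4793]
Step 12: x=[4.6281] v=[-0.5196]
Step 13: x=[4.6001] v=[-0.5591]
Step 14: x=[4.5702] v=[-0.5977]
Step 15: x=[4.5384] v=[-0.6353]
Step 16: x=[4.5048] v=[-0.6719]
Step 17: x=[4.4694] v=[-0.7074]
Step 18: x=[4.4323] v=[-0.7418]
Step 19: x=[4.3936] v=[-0.7750]
Step 20: x=[4.3533] v=[-0.8069]
Step 21: x=[4.3114] v=[-0.8375]
Step 22: x=[4.2681] v=[-0.8668]
Step 23: x=[4.2234] v=[-0.8947]
Step 24: x=[4.1773] v=[-0.9212]
Step 25: x=[4.1300] v=[-0.9462]
Step 26: x=[4.0815] v=[-0.9697]
Step 27: x=[4.0319] v=[-0.9916]
Step 28: x=[3.9813] v=[-1.0119]
Step 29: x=[3.9298] v=[-1.0306]
Step 30: x=[3.8774] v=[-1.0476]
Step 31: x=[3.8243] v=[-1.0629]
Step 32: x=[3.7705] v=[-1.0765]
Step 33: x=[3.7161] v=[-1.0884]
Step 34: x=[3.6612] v=[-1.0986]
Step 35: x=[3.6059] v=[-1.1070]
Step 36: x=[3.5502] v=[-1.1136]
Step 37: x=[3.4943] v=[-1.1184]
Step 38: x=[3.4382] v=[-1.1214]
Step 39: x=[3.3821] v=[-1.1226]
Step 40: x=[3.3260] v=[-1.1220]
Step 41: x=[3.2700] v=[-1.1196]
Step 42: x=[3.2142] v=[-1.1154]
Step 43: x=[3.1587] v=[-1.1094]
Step 44: x=[3.1036] v=[-1.1016]
Step 45: x=[3.0490] v=[-1.0921]
Step 46: x=[2.9950] v=[-1.0808]
Step 47: x=[2.9416] v=[-1.0678]
Step 48: x=[2.8889] v=[-1.0531]
Step 49: x=[2.8371] v=[-1.0367]
Step 50: x=[2.7862] v=[-1.0186]
Step 51: x=[2.7363] v=[-0.9989]
Step 52: x=[2.6874] v=[-0.9776]
Step 53: x=[2.6397] v=[-0.9547]
Step 54: x=[2.5932] v=[-0.9303]
v[0] did not become non-negative within 54 steps; using fallback time=2.7000

Answer: 2.7000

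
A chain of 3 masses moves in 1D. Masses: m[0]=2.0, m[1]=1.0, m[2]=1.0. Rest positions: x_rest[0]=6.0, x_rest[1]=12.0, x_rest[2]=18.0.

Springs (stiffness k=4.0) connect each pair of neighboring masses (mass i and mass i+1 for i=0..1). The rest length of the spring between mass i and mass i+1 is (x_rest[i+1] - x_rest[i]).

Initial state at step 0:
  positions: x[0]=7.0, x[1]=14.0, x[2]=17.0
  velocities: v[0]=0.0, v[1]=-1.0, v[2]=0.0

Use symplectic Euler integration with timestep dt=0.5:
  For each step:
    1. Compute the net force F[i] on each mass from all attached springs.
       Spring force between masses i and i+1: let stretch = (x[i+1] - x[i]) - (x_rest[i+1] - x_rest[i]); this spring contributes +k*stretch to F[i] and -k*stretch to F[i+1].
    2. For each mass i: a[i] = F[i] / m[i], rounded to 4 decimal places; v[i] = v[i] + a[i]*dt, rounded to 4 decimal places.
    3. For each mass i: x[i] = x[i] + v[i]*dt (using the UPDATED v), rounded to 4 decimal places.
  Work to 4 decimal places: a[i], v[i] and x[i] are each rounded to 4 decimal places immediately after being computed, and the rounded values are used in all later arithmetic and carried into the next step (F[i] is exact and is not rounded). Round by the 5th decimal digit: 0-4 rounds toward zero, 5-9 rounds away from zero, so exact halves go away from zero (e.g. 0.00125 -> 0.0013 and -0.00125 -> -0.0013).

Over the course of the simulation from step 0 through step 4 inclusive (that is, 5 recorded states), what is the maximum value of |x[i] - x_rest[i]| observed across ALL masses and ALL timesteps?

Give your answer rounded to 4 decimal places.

Answer: 3.0000

Derivation:
Step 0: x=[7.0000 14.0000 17.0000] v=[0.0000 -1.0000 0.0000]
Step 1: x=[7.5000 9.5000 20.0000] v=[1.0000 -9.0000 6.0000]
Step 2: x=[6.0000 13.5000 18.5000] v=[-3.0000 8.0000 -3.0000]
Step 3: x=[5.2500 15.0000 18.0000] v=[-1.5000 3.0000 -1.0000]
Step 4: x=[6.3750 9.7500 20.5000] v=[2.2500 -10.5000 5.0000]
Max displacement = 3.0000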